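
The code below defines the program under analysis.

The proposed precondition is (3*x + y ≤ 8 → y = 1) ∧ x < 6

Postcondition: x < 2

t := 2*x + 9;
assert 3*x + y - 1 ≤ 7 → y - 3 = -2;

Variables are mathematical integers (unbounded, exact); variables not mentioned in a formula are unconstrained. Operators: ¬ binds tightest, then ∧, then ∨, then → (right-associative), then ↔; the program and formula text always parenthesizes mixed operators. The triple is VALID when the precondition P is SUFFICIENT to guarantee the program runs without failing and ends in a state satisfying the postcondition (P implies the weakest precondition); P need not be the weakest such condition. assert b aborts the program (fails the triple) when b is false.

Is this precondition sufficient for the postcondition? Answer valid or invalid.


Working backward. After the program, x < 2 must hold.
Before assert 3*x + y - 1 ≤ 7 → y - 3 = -2: (3*x + y ≤ 8 → y = 1) ∧ x < 2
Before t := 2*x + 9: (3*x + y ≤ 8 → y = 1) ∧ x < 2
The weakest precondition is (3*x + y ≤ 8 → y = 1) ∧ x < 2.
Check whether (3*x + y ≤ 8 → y = 1) ∧ x < 6 implies it.
Countermodel: at the initial state x = 3, y = 0, the precondition holds but the weakest precondition fails.
Answer: invalid


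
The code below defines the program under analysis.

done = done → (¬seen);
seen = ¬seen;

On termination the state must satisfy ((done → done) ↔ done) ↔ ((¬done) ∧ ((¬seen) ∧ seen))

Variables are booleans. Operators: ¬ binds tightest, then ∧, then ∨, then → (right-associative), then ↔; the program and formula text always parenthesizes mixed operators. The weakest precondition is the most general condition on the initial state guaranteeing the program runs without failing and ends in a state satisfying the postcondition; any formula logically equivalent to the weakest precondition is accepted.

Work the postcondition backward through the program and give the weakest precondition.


Working backward. After the program, the postcondition ((done → done) ↔ done) ↔ ((¬done) ∧ ((¬seen) ∧ seen)) must hold; in canonical form it is ¬done.
Before seen := ¬seen: ¬done
Before done := done → (¬seen): ¬(done → (¬seen))
Answer: WP = ¬(done → (¬seen))


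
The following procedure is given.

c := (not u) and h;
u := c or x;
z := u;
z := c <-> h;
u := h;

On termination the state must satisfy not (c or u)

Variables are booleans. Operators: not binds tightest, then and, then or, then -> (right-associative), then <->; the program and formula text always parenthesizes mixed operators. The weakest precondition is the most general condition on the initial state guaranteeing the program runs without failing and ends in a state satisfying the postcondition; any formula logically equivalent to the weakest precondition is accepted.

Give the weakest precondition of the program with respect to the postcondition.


Working backward. After the program, not (c or u) must hold.
Before u := h: not (c or h)
Before z := c <-> h: not (c or h)
Before z := u: not (c or h)
Before u := c or x: not (c or h)
Before c := (not u) and h: not (((not u) and h) or h)
Answer: WP = not (((not u) and h) or h)


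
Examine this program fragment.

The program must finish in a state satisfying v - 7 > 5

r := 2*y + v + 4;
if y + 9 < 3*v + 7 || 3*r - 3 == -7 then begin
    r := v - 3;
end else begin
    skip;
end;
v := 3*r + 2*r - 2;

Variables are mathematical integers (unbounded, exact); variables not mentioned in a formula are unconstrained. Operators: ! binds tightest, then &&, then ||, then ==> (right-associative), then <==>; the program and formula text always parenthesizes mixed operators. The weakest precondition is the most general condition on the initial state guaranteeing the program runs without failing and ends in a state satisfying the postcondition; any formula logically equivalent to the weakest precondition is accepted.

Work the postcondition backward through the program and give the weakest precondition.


Working backward. After the program, the postcondition v - 7 > 5 must hold; in canonical form it is v > 12.
Before v := 3*r + 2*r - 2: 5*r > 14
Then branch requires 5*v > 29; else branch requires 5*r > 14.
Before the if: ((y < 3*v - 2 || 3*r == -4) ==> 5*v > 29) && ((!(y < 3*v - 2 || 3*r == -4)) ==> 5*r > 14)
Before r := 2*y + v + 4: ((y < 3*v - 2 || 3*v + 6*y == -16) ==> 5*v > 29) && ((!(y < 3*v - 2 || 3*v + 6*y == -16)) ==> 5*v + 10*y > -6)
Answer: WP = ((y < 3*v - 2 || 3*v + 6*y == -16) ==> 5*v > 29) && ((!(y < 3*v - 2 || 3*v + 6*y == -16)) ==> 5*v + 10*y > -6)


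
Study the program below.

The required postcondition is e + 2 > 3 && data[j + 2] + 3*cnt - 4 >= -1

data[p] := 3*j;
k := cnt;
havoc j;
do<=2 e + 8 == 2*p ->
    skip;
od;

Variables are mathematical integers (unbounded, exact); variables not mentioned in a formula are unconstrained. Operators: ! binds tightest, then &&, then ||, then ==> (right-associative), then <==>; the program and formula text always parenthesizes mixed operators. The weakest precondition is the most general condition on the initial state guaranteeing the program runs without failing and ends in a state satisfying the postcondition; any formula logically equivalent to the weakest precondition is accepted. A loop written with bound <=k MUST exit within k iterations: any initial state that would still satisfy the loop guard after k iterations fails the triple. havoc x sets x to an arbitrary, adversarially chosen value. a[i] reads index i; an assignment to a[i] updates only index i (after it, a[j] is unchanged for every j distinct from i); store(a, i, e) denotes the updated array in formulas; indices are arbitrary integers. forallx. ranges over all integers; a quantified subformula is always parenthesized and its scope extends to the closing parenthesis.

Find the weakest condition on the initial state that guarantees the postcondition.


Working backward. After the program, the postcondition e + 2 > 3 && data[j + 2] + 3*cnt - 4 >= -1 must hold; in canonical form it is e > 1 && data[j + 2] + 3*cnt >= 3.
Before the loop (bound <=2), unroll the exhaustion recursion (WP_0 = exit-now case; WP_j = one more guarded iteration, up to j = 2):
  WP_0: (!(e == 2*p - 8)) && e > 1 && data[j + 2] + 3*cnt >= 3
  WP_1: (e == 2*p - 8 ==> ((!(e == 2*p - 8)) && e > 1 && data[j + 2] + 3*cnt >= 3)) && ((!(e == 2*p - 8)) ==> (e > 1 && data[j + 2] + 3*cnt >= 3))
  WP_2: (e == 2*p - 8 ==> ((e == 2*p - 8 ==> ((!(e == 2*p - 8)) && e > 1 && data[j + 2] + 3*cnt >= 3)) && ((!(e == 2*p - 8)) ==> (e > 1 && data[j + 2] + 3*cnt >= 3)))) && ((!(e == 2*p - 8)) ==> (e > 1 && data[j + 2] + 3*cnt >= 3))
So before the loop: (e == 2*p - 8 ==> ((e == 2*p - 8 ==> ((!(e == 2*p - 8)) && e > 1 && data[j + 2] + 3*cnt >= 3)) && ((!(e == 2*p - 8)) ==> (e > 1 && data[j + 2] + 3*cnt >= 3)))) && ((!(e == 2*p - 8)) ==> (e > 1 && data[j + 2] + 3*cnt >= 3))
Before havoc j: forall j_1. ((e == 2*p - 8 ==> ((e == 2*p - 8 ==> ((!(e == 2*p - 8)) && e > 1 && data[j_1 + 2] + 3*cnt >= 3)) && ((!(e == 2*p - 8)) ==> (e > 1 && data[j_1 + 2] + 3*cnt >= 3)))) && ((!(e == 2*p - 8)) ==> (e > 1 && data[j_1 + 2] + 3*cnt >= 3)))
Before k := cnt: forall j_1. ((e == 2*p - 8 ==> ((e == 2*p - 8 ==> ((!(e == 2*p - 8)) && e > 1 && data[j_1 + 2] + 3*cnt >= 3)) && ((!(e == 2*p - 8)) ==> (e > 1 && data[j_1 + 2] + 3*cnt >= 3)))) && ((!(e == 2*p - 8)) ==> (e > 1 && data[j_1 + 2] + 3*cnt >= 3)))
Before data[p] := 3*j: forall j_1. ((e == 2*p - 8 ==> ((e == 2*p - 8 ==> ((!(e == 2*p - 8)) && e > 1 && store(data, p, 3*j)[j_1 + 2] + 3*cnt >= 3)) && ((!(e == 2*p - 8)) ==> (e > 1 && store(data, p, 3*j)[j_1 + 2] + 3*cnt >= 3)))) && ((!(e == 2*p - 8)) ==> (e > 1 && store(data, p, 3*j)[j_1 + 2] + 3*cnt >= 3)))
Answer: WP = forall j_1. ((e == 2*p - 8 ==> ((e == 2*p - 8 ==> ((!(e == 2*p - 8)) && e > 1 && store(data, p, 3*j)[j_1 + 2] + 3*cnt >= 3)) && ((!(e == 2*p - 8)) ==> (e > 1 && store(data, p, 3*j)[j_1 + 2] + 3*cnt >= 3)))) && ((!(e == 2*p - 8)) ==> (e > 1 && store(data, p, 3*j)[j_1 + 2] + 3*cnt >= 3)))


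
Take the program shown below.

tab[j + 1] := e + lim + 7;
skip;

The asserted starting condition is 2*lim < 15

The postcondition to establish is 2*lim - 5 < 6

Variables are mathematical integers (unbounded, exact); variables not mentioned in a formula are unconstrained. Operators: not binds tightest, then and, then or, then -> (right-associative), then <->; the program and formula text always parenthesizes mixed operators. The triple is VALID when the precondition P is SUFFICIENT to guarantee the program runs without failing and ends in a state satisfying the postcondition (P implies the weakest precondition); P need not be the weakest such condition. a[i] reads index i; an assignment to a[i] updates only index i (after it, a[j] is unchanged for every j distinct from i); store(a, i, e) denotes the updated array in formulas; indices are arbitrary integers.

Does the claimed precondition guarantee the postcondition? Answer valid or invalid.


Working backward. After the program, the postcondition 2*lim - 5 < 6 must hold; in canonical form it is 2*lim < 11.
Before skip: 2*lim < 11
Before tab[j + 1] := e + lim + 7: 2*lim < 11
The weakest precondition is 2*lim < 11.
Check whether 2*lim < 15 implies it.
Countermodel: at the initial state lim = 6, the precondition holds but the weakest precondition fails.
Answer: invalid


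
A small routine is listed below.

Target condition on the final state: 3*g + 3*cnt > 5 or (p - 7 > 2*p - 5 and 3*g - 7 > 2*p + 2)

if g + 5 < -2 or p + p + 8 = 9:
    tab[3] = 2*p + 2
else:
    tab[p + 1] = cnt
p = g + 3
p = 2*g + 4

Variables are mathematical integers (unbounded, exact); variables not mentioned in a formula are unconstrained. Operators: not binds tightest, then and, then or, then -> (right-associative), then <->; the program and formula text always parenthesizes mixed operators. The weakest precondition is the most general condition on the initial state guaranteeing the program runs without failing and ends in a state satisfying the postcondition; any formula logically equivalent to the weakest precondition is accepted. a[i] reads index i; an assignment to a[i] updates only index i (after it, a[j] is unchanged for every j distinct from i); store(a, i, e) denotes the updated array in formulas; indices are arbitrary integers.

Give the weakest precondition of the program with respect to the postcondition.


Working backward. After the program, the postcondition 3*g + 3*cnt > 5 or (p - 7 > 2*p - 5 and 3*g - 7 > 2*p + 2) must hold; in canonical form it is 3*cnt + 3*g > 5 or (p < -2 and 3*g > 2*p + 9).
Before p := 2*g + 4: 3*cnt + 3*g > 5 or (2*g < -6 and g < -17)
Before p := g + 3: 3*cnt + 3*g > 5 or (2*g < -6 and g < -17)
Then branch requires 3*cnt + 3*g > 5 or (2*g < -6 and g < -17); else branch requires 3*cnt + 3*g > 5 or (2*g < -6 and g < -17).
Before the if: ((g < -7 or 2*p = 1) -> (3*cnt + 3*g > 5 or (2*g < -6 and g < -17))) and ((not (g < -7 or 2*p = 1)) -> (3*cnt + 3*g > 5 or (2*g < -6 and g < -17)))
Answer: WP = ((g < -7 or 2*p = 1) -> (3*cnt + 3*g > 5 or (2*g < -6 and g < -17))) and ((not (g < -7 or 2*p = 1)) -> (3*cnt + 3*g > 5 or (2*g < -6 and g < -17)))


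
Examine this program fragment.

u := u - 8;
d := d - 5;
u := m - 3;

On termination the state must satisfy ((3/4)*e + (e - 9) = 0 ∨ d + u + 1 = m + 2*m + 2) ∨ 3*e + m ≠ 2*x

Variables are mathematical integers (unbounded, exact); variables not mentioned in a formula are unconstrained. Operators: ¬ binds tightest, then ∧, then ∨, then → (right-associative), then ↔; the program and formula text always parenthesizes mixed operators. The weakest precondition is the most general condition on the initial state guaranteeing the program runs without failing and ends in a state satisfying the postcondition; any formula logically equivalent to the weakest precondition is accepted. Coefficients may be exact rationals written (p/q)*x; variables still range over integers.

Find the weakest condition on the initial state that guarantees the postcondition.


Working backward. After the program, the postcondition ((3/4)*e + (e - 9) = 0 ∨ d + u + 1 = m + 2*m + 2) ∨ 3*e + m ≠ 2*x must hold; in canonical form it is (7/4)*e = 9 ∨ d + u = 3*m + 1 ∨ 3*e + m ≠ 2*x.
Before u := m - 3: (7/4)*e = 9 ∨ d = 2*m + 4 ∨ 3*e + m ≠ 2*x
Before d := d - 5: (7/4)*e = 9 ∨ d = 2*m + 9 ∨ 3*e + m ≠ 2*x
Before u := u - 8: (7/4)*e = 9 ∨ d = 2*m + 9 ∨ 3*e + m ≠ 2*x
Answer: WP = (7/4)*e = 9 ∨ d = 2*m + 9 ∨ 3*e + m ≠ 2*x


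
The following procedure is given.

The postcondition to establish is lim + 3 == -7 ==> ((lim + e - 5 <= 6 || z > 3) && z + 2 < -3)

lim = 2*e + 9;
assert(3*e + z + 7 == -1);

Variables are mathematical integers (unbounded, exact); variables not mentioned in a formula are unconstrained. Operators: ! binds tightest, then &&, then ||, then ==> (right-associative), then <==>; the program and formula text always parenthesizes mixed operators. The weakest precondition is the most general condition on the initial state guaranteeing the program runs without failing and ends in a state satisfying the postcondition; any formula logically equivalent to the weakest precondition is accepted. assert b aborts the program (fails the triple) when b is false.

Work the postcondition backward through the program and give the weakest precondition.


Working backward. After the program, the postcondition lim + 3 == -7 ==> ((lim + e - 5 <= 6 || z > 3) && z + 2 < -3) must hold; in canonical form it is lim == -10 ==> ((e + lim <= 11 || z > 3) && z < -5).
Before assert 3*e + z + 7 == -1: 3*e + z == -8 && (lim == -10 ==> ((e + lim <= 11 || z > 3) && z < -5))
Before lim := 2*e + 9: 3*e + z == -8 && (2*e == -19 ==> ((3*e <= 2 || z > 3) && z < -5))
Answer: WP = 3*e + z == -8 && (2*e == -19 ==> ((3*e <= 2 || z > 3) && z < -5))


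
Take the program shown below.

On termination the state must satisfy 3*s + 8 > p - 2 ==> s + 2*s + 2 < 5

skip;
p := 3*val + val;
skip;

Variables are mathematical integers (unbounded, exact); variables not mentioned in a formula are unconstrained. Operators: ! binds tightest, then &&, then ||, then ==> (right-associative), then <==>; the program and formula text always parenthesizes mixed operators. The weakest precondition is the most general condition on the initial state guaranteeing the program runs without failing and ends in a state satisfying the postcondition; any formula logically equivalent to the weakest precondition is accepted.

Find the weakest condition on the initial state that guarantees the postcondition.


Working backward. After the program, the postcondition 3*s + 8 > p - 2 ==> s + 2*s + 2 < 5 must hold; in canonical form it is 3*s > p - 10 ==> 3*s < 3.
Before skip: 3*s > p - 10 ==> 3*s < 3
Before p := 3*val + val: 3*s > 4*val - 10 ==> 3*s < 3
Before skip: 3*s > 4*val - 10 ==> 3*s < 3
Answer: WP = 3*s > 4*val - 10 ==> 3*s < 3


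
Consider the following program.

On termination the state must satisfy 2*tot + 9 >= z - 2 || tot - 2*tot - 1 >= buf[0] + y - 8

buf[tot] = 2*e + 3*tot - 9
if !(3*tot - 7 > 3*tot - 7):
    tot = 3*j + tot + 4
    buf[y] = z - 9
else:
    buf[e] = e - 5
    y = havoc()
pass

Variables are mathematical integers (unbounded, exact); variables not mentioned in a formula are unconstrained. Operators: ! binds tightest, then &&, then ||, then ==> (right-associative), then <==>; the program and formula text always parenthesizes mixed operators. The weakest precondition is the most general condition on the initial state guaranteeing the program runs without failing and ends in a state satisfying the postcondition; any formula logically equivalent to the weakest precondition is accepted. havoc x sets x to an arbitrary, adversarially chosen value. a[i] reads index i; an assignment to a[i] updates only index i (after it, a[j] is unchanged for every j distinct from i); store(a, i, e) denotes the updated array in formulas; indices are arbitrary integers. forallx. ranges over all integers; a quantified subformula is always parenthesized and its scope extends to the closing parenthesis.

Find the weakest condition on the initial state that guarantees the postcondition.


Working backward. After the program, the postcondition 2*tot + 9 >= z - 2 || tot - 2*tot - 1 >= buf[0] + y - 8 must hold; in canonical form it is 2*tot >= z - 11 || buf[0] + tot + y <= 7.
Before skip: 2*tot >= z - 11 || buf[0] + tot + y <= 7
Then branch requires 6*j + 2*tot >= z - 19 || store(buf, y, z - 9)[0] + 3*j + tot + y <= 3; else branch requires forall y_1. (2*tot >= z - 11 || store(buf, e, e - 5)[0] + tot + y_1 <= 7).
Before the if: 6*j + 2*tot >= z - 19 || store(buf, y, z - 9)[0] + 3*j + tot + y <= 3
Before buf[tot] := 2*e + 3*tot - 9: 6*j + 2*tot >= z - 19 || store(store(buf, tot, 2*e + 3*tot - 9), y, z - 9)[0] + 3*j + tot + y <= 3
Answer: WP = 6*j + 2*tot >= z - 19 || store(store(buf, tot, 2*e + 3*tot - 9), y, z - 9)[0] + 3*j + tot + y <= 3


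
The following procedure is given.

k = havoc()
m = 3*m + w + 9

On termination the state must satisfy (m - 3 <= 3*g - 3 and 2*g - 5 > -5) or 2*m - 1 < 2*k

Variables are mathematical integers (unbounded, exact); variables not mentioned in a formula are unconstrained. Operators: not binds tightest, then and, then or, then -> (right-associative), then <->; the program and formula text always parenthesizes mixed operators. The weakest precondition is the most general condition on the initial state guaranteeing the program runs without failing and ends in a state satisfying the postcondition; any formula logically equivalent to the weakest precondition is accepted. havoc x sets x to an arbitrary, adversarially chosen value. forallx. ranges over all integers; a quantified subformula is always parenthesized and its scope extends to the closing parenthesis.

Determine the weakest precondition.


Working backward. After the program, the postcondition (m - 3 <= 3*g - 3 and 2*g - 5 > -5) or 2*m - 1 < 2*k must hold; in canonical form it is (m <= 3*g and 2*g > 0) or 2*m < 2*k + 1.
Before m := 3*m + w + 9: (3*m + w <= 3*g - 9 and 2*g > 0) or 6*m + 2*w < 2*k - 17
Before havoc k: forall k_1. ((3*m + w <= 3*g - 9 and 2*g > 0) or 6*m + 2*w < 2*k_1 - 17)
Answer: WP = forall k_1. ((3*m + w <= 3*g - 9 and 2*g > 0) or 6*m + 2*w < 2*k_1 - 17)


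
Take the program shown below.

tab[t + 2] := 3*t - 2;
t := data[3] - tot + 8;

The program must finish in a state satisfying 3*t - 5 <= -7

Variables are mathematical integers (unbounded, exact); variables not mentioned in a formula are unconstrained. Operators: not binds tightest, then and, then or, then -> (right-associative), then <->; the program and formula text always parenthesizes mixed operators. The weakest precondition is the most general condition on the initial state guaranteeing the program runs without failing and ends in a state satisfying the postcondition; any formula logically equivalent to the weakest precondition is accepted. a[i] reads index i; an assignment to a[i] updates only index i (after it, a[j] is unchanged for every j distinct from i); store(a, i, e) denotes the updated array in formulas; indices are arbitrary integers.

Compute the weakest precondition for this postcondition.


Working backward. After the program, the postcondition 3*t - 5 <= -7 must hold; in canonical form it is 3*t <= -2.
Before t := data[3] - tot + 8: 3*data[3] <= 3*tot - 26
Before tab[t + 2] := 3*t - 2: 3*data[3] <= 3*tot - 26
Answer: WP = 3*data[3] <= 3*tot - 26


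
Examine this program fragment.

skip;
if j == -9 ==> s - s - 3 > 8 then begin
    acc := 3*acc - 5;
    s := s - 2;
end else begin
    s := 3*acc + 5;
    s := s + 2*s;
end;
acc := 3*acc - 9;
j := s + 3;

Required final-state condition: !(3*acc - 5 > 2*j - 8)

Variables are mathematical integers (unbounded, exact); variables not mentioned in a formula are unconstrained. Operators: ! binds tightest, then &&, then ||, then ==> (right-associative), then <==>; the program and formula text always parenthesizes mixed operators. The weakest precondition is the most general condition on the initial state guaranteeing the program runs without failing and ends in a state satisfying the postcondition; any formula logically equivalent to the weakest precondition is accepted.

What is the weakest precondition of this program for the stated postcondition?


Working backward. After the program, the postcondition !(3*acc - 5 > 2*j - 8) must hold; in canonical form it is !(3*acc > 2*j - 3).
Before j := s + 3: !(3*acc > 2*s + 3)
Before acc := 3*acc - 9: !(9*acc > 2*s + 30)
Then branch requires !(27*acc > 2*s + 71); else branch requires !(9*acc < -60).
Before the if: ((!(j == -9)) ==> (!(27*acc > 2*s + 71))) && (j == -9 ==> (!(9*acc < -60)))
Before skip: ((!(j == -9)) ==> (!(27*acc > 2*s + 71))) && (j == -9 ==> (!(9*acc < -60)))
Answer: WP = ((!(j == -9)) ==> (!(27*acc > 2*s + 71))) && (j == -9 ==> (!(9*acc < -60)))


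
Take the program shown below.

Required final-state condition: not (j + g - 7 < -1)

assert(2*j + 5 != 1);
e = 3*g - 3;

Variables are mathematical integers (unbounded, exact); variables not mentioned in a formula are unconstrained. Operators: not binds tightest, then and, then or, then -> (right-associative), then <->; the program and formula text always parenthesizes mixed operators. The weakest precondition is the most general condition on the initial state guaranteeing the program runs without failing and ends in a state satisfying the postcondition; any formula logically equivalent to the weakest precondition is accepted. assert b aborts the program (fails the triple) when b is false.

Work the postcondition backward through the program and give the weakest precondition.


Working backward. After the program, the postcondition not (j + g - 7 < -1) must hold; in canonical form it is not (g + j < 6).
Before e := 3*g - 3: not (g + j < 6)
Before assert 2*j + 5 != 1: 2*j != -4 and (not (g + j < 6))
Answer: WP = 2*j != -4 and (not (g + j < 6))


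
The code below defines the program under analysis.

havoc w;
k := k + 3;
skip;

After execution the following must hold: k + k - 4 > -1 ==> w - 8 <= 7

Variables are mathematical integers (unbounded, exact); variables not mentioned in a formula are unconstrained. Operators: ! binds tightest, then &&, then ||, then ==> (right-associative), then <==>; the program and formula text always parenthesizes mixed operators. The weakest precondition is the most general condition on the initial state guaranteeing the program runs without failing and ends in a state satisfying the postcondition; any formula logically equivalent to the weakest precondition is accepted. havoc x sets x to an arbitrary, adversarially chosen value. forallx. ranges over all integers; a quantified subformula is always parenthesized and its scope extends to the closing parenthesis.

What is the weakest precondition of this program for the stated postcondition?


Working backward. After the program, the postcondition k + k - 4 > -1 ==> w - 8 <= 7 must hold; in canonical form it is 2*k > 3 ==> w <= 15.
Before skip: 2*k > 3 ==> w <= 15
Before k := k + 3: 2*k > -3 ==> w <= 15
Before havoc w: forall w_1. (2*k > -3 ==> w_1 <= 15)
Answer: WP = forall w_1. (2*k > -3 ==> w_1 <= 15)


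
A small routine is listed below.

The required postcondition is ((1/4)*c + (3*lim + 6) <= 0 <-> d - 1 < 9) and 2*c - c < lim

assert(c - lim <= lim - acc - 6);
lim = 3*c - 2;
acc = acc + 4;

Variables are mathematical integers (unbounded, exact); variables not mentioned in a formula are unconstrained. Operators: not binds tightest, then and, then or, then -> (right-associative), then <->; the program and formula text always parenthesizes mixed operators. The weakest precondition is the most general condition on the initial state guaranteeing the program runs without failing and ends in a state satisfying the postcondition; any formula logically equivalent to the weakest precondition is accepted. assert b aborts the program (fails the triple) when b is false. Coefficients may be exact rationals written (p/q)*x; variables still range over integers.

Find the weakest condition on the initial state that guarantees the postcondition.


Working backward. After the program, the postcondition ((1/4)*c + (3*lim + 6) <= 0 <-> d - 1 < 9) and 2*c - c < lim must hold; in canonical form it is ((1/4)*c + 3*lim <= -6 <-> d < 10) and c < lim.
Before acc := acc + 4: ((1/4)*c + 3*lim <= -6 <-> d < 10) and c < lim
Before lim := 3*c - 2: ((37/4)*c <= 0 <-> d < 10) and 2*c > 2
Before assert c - lim <= lim - acc - 6: acc + c <= 2*lim - 6 and ((37/4)*c <= 0 <-> d < 10) and 2*c > 2
Answer: WP = acc + c <= 2*lim - 6 and ((37/4)*c <= 0 <-> d < 10) and 2*c > 2


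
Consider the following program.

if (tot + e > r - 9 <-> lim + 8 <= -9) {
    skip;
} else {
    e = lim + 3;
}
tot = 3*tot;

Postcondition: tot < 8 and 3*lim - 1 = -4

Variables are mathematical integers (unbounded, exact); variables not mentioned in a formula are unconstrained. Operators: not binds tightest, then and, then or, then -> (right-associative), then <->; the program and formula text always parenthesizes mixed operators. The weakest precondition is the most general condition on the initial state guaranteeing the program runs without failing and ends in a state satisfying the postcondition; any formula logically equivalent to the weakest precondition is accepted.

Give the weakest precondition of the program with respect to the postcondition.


Working backward. After the program, the postcondition tot < 8 and 3*lim - 1 = -4 must hold; in canonical form it is tot < 8 and 3*lim = -3.
Before tot := 3*tot: 3*tot < 8 and 3*lim = -3
Then branch requires 3*tot < 8 and 3*lim = -3; else branch requires 3*tot < 8 and 3*lim = -3.
Before the if: ((e + tot > r - 9 <-> lim <= -17) -> (3*tot < 8 and 3*lim = -3)) and ((not (e + tot > r - 9 <-> lim <= -17)) -> (3*tot < 8 and 3*lim = -3))
Answer: WP = ((e + tot > r - 9 <-> lim <= -17) -> (3*tot < 8 and 3*lim = -3)) and ((not (e + tot > r - 9 <-> lim <= -17)) -> (3*tot < 8 and 3*lim = -3))


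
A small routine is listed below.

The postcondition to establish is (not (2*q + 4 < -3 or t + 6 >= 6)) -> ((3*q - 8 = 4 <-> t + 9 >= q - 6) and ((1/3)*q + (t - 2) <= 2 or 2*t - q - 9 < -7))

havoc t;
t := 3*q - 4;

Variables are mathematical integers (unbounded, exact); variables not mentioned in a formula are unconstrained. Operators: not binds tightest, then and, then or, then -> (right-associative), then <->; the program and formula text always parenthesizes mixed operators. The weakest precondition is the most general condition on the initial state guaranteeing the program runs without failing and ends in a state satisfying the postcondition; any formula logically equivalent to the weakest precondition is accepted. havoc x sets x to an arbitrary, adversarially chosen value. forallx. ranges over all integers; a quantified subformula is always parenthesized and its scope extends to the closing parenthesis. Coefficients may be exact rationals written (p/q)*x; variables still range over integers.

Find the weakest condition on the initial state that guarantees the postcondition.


Working backward. After the program, the postcondition (not (2*q + 4 < -3 or t + 6 >= 6)) -> ((3*q - 8 = 4 <-> t + 9 >= q - 6) and ((1/3)*q + (t - 2) <= 2 or 2*t - q - 9 < -7)) must hold; in canonical form it is (not (2*q < -7 or t >= 0)) -> ((3*q = 12 <-> t >= q - 15) and ((1/3)*q + t <= 4 or 2*t < q + 2)).
Before t := 3*q - 4: (not (2*q < -7 or 3*q >= 4)) -> ((3*q = 12 <-> 2*q >= -11) and ((10/3)*q <= 8 or 5*q < 10))
Before havoc t: (not (2*q < -7 or 3*q >= 4)) -> ((3*q = 12 <-> 2*q >= -11) and ((10/3)*q <= 8 or 5*q < 10))
Answer: WP = (not (2*q < -7 or 3*q >= 4)) -> ((3*q = 12 <-> 2*q >= -11) and ((10/3)*q <= 8 or 5*q < 10))


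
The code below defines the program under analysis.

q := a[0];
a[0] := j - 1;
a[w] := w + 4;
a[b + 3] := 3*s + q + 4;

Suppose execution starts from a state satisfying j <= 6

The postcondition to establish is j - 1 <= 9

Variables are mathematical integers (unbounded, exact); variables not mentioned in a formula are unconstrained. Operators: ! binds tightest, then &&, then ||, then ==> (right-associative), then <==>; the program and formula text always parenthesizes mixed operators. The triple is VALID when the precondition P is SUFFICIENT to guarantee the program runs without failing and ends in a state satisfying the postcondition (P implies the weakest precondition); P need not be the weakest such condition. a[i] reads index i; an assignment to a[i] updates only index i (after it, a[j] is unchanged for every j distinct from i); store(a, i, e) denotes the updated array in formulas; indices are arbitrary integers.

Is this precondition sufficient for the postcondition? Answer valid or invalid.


Working backward. After the program, the postcondition j - 1 <= 9 must hold; in canonical form it is j <= 10.
Before a[b + 3] := 3*s + q + 4: j <= 10
Before a[w] := w + 4: j <= 10
Before a[0] := j - 1: j <= 10
Before q := a[0]: j <= 10
The weakest precondition is j <= 10.
Check whether j <= 6 implies it.
Every state satisfying the precondition satisfies the weakest precondition: the implication holds.
Answer: valid


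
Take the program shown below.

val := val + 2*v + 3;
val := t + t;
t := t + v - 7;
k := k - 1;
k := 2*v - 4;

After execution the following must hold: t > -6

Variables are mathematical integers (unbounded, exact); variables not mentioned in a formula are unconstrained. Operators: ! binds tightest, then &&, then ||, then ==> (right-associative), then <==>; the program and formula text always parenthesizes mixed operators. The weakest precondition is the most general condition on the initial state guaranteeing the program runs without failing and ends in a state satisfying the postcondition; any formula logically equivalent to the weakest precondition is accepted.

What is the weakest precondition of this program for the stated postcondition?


Working backward. After the program, t > -6 must hold.
Before k := 2*v - 4: t > -6
Before k := k - 1: t > -6
Before t := t + v - 7: t + v > 1
Before val := t + t: t + v > 1
Before val := val + 2*v + 3: t + v > 1
Answer: WP = t + v > 1


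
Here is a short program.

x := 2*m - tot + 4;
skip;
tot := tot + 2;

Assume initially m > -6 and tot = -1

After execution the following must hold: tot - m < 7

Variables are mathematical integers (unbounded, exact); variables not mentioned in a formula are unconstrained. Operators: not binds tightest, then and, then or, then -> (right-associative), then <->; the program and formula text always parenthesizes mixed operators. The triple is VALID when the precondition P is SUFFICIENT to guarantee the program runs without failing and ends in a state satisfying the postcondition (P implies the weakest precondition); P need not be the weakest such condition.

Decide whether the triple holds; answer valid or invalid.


Working backward. After the program, the postcondition tot - m < 7 must hold; in canonical form it is tot < m + 7.
Before tot := tot + 2: tot < m + 5
Before skip: tot < m + 5
Before x := 2*m - tot + 4: tot < m + 5
The weakest precondition is tot < m + 5.
Check whether m > -6 and tot = -1 implies it.
Every state satisfying the precondition satisfies the weakest precondition: the implication holds.
Answer: valid


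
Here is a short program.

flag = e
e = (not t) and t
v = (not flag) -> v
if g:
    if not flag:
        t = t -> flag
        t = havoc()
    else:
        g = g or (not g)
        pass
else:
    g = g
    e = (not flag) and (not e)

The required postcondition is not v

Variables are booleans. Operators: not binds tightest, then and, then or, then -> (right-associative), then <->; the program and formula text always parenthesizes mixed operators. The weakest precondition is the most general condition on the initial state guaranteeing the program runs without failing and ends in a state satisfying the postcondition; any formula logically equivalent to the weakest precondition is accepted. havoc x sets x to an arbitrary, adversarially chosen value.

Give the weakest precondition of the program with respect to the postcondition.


Working backward. After the program, not v must hold.
Then branch requires ((not flag) -> (not v)) and (flag -> (not v)); else branch requires not v.
Before the if: (g -> (((not flag) -> (not v)) and (flag -> (not v)))) and ((not g) -> (not v))
Before v := (not flag) -> v: (g -> (((not flag) -> (not ((not flag) -> v))) and (flag -> (not ((not flag) -> v))))) and ((not g) -> (not ((not flag) -> v)))
Before e := (not t) and t: (g -> (((not flag) -> (not ((not flag) -> v))) and (flag -> (not ((not flag) -> v))))) and ((not g) -> (not ((not flag) -> v)))
Before flag := e: (g -> (((not e) -> (not ((not e) -> v))) and (e -> (not ((not e) -> v))))) and ((not g) -> (not ((not e) -> v)))
Answer: WP = (g -> (((not e) -> (not ((not e) -> v))) and (e -> (not ((not e) -> v))))) and ((not g) -> (not ((not e) -> v)))


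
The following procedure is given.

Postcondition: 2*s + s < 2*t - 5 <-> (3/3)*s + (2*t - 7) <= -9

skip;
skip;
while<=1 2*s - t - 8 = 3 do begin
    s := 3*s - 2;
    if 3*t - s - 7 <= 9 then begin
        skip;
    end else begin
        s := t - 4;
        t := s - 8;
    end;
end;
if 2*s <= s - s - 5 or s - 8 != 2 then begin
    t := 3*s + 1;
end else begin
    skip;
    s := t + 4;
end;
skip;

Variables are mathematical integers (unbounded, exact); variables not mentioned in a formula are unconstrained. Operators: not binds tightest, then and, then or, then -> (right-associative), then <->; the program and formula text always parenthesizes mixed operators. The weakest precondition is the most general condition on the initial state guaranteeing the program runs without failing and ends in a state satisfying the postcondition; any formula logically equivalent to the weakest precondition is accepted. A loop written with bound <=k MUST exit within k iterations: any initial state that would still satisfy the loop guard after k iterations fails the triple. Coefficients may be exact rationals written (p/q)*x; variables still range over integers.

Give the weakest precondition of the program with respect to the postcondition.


Working backward. After the program, the postcondition 2*s + s < 2*t - 5 <-> (3/3)*s + (2*t - 7) <= -9 must hold; in canonical form it is 3*s < 2*t - 5 <-> s + 2*t <= -2.
Before skip: 3*s < 2*t - 5 <-> s + 2*t <= -2
Then branch requires 3*s > 3 <-> 7*s <= -4; else branch requires t < -17 <-> 3*t <= -6.
Before the if: ((2*s <= -5 or s != 10) -> (3*s > 3 <-> 7*s <= -4)) and ((not (2*s <= -5 or s != 10)) -> (t < -17 <-> 3*t <= -6))
Before the loop (bound <=1), unroll the exhaustion recursion (WP_0 = exit-now case; WP_j = one more guarded iteration, up to j = 1):
  WP_0: (not (2*s = t + 11)) and ((2*s <= -5 or s != 10) -> (3*s > 3 <-> 7*s <= -4)) and ((not (2*s <= -5 or s != 10)) -> (t < -17 <-> 3*t <= -6))
  WP_1: (2*s = t + 11 -> ((3*t <= 3*s + 14 -> ((not (6*s = t + 15)) and ((6*s <= -1 or 3*s != 12) -> (9*s > 9 <-> 21*s <= 10)) and ((not (6*s <= -1 or 3*s != 12)) -> (t < -17 <-> 3*t <= -6)))) and ((not (3*t <= 3*s + 14)) -> ((not (t = 7)) and ((2*t <= 3 or t != 14) -> (3*t > 15 <-> 7*t <= 24)) and ((not (2*t <= 3 or t != 14)) -> (t < -5 <-> 3*t <= 30)))))) and ((not (2*s = t + 11)) -> (((2*s <= -5 or s != 10) -> (3*s > 3 <-> 7*s <= -4)) and ((not (2*s <= -5 or s != 10)) -> (t < -17 <-> 3*t <= -6))))
So before the loop: (2*s = t + 11 -> ((3*t <= 3*s + 14 -> ((not (6*s = t + 15)) and ((6*s <= -1 or 3*s != 12) -> (9*s > 9 <-> 21*s <= 10)) and ((not (6*s <= -1 or 3*s != 12)) -> (t < -17 <-> 3*t <= -6)))) and ((not (3*t <= 3*s + 14)) -> ((not (t = 7)) and ((2*t <= 3 or t != 14) -> (3*t > 15 <-> 7*t <= 24)) and ((not (2*t <= 3 or t != 14)) -> (t < -5 <-> 3*t <= 30)))))) and ((not (2*s = t + 11)) -> (((2*s <= -5 or s != 10) -> (3*s > 3 <-> 7*s <= -4)) and ((not (2*s <= -5 or s != 10)) -> (t < -17 <-> 3*t <= -6))))
Before skip: (2*s = t + 11 -> ((3*t <= 3*s + 14 -> ((not (6*s = t + 15)) and ((6*s <= -1 or 3*s != 12) -> (9*s > 9 <-> 21*s <= 10)) and ((not (6*s <= -1 or 3*s != 12)) -> (t < -17 <-> 3*t <= -6)))) and ((not (3*t <= 3*s + 14)) -> ((not (t = 7)) and ((2*t <= 3 or t != 14) -> (3*t > 15 <-> 7*t <= 24)) and ((not (2*t <= 3 or t != 14)) -> (t < -5 <-> 3*t <= 30)))))) and ((not (2*s = t + 11)) -> (((2*s <= -5 or s != 10) -> (3*s > 3 <-> 7*s <= -4)) and ((not (2*s <= -5 or s != 10)) -> (t < -17 <-> 3*t <= -6))))
Before skip: (2*s = t + 11 -> ((3*t <= 3*s + 14 -> ((not (6*s = t + 15)) and ((6*s <= -1 or 3*s != 12) -> (9*s > 9 <-> 21*s <= 10)) and ((not (6*s <= -1 or 3*s != 12)) -> (t < -17 <-> 3*t <= -6)))) and ((not (3*t <= 3*s + 14)) -> ((not (t = 7)) and ((2*t <= 3 or t != 14) -> (3*t > 15 <-> 7*t <= 24)) and ((not (2*t <= 3 or t != 14)) -> (t < -5 <-> 3*t <= 30)))))) and ((not (2*s = t + 11)) -> (((2*s <= -5 or s != 10) -> (3*s > 3 <-> 7*s <= -4)) and ((not (2*s <= -5 or s != 10)) -> (t < -17 <-> 3*t <= -6))))
Answer: WP = (2*s = t + 11 -> ((3*t <= 3*s + 14 -> ((not (6*s = t + 15)) and ((6*s <= -1 or 3*s != 12) -> (9*s > 9 <-> 21*s <= 10)) and ((not (6*s <= -1 or 3*s != 12)) -> (t < -17 <-> 3*t <= -6)))) and ((not (3*t <= 3*s + 14)) -> ((not (t = 7)) and ((2*t <= 3 or t != 14) -> (3*t > 15 <-> 7*t <= 24)) and ((not (2*t <= 3 or t != 14)) -> (t < -5 <-> 3*t <= 30)))))) and ((not (2*s = t + 11)) -> (((2*s <= -5 or s != 10) -> (3*s > 3 <-> 7*s <= -4)) and ((not (2*s <= -5 or s != 10)) -> (t < -17 <-> 3*t <= -6))))


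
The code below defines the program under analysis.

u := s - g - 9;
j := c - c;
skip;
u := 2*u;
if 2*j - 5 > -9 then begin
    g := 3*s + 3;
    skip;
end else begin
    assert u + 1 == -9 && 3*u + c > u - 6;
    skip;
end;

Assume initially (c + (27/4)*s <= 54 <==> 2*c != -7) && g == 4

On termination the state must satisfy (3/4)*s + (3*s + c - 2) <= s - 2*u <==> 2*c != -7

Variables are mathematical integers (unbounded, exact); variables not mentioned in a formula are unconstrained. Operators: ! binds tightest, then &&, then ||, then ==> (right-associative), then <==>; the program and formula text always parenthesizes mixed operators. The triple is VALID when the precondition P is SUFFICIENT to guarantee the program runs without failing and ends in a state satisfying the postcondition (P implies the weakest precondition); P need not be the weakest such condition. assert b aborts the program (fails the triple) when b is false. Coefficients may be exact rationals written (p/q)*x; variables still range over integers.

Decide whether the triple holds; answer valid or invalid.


Working backward. After the program, the postcondition (3/4)*s + (3*s + c - 2) <= s - 2*u <==> 2*c != -7 must hold; in canonical form it is c + (11/4)*s + 2*u <= 2 <==> 2*c != -7.
Then branch requires c + (11/4)*s + 2*u <= 2 <==> 2*c != -7; else branch requires u == -10 && c + 2*u > -6 && (c + (11/4)*s + 2*u <= 2 <==> 2*c != -7).
Before the if: (2*j > -4 ==> (c + (11/4)*s + 2*u <= 2 <==> 2*c != -7)) && ((!(2*j > -4)) ==> (u == -10 && c + 2*u > -6 && (c + (11/4)*s + 2*u <= 2 <==> 2*c != -7)))
Before u := 2*u: (2*j > -4 ==> (c + (11/4)*s + 4*u <= 2 <==> 2*c != -7)) && ((!(2*j > -4)) ==> (2*u == -10 && c + 4*u > -6 && (c + (11/4)*s + 4*u <= 2 <==> 2*c != -7)))
Before skip: (2*j > -4 ==> (c + (11/4)*s + 4*u <= 2 <==> 2*c != -7)) && ((!(2*j > -4)) ==> (2*u == -10 && c + 4*u > -6 && (c + (11/4)*s + 4*u <= 2 <==> 2*c != -7)))
Before j := c - c: c + (11/4)*s + 4*u <= 2 <==> 2*c != -7
Before u := s - g - 9: c + (27/4)*s <= 4*g + 38 <==> 2*c != -7
The weakest precondition is c + (27/4)*s <= 4*g + 38 <==> 2*c != -7.
Check whether (c + (27/4)*s <= 54 <==> 2*c != -7) && g == 4 implies it.
Every state satisfying the precondition satisfies the weakest precondition: the implication holds.
Answer: valid


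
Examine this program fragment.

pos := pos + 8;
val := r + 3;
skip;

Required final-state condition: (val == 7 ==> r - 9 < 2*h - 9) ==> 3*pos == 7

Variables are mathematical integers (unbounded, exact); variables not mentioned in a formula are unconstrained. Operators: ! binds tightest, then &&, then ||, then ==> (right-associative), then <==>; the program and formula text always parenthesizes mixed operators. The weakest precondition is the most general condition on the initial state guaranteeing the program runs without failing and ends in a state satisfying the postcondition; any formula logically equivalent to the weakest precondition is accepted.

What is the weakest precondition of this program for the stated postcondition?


Working backward. After the program, the postcondition (val == 7 ==> r - 9 < 2*h - 9) ==> 3*pos == 7 must hold; in canonical form it is (val == 7 ==> r < 2*h) ==> 3*pos == 7.
Before skip: (val == 7 ==> r < 2*h) ==> 3*pos == 7
Before val := r + 3: (r == 4 ==> r < 2*h) ==> 3*pos == 7
Before pos := pos + 8: (r == 4 ==> r < 2*h) ==> 3*pos == -17
Answer: WP = (r == 4 ==> r < 2*h) ==> 3*pos == -17
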